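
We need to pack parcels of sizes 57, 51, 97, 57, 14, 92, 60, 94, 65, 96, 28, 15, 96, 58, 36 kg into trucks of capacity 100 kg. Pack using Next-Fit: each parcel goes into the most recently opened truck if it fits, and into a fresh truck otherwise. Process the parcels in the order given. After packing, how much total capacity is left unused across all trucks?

Put 57 kg in truck 1; 43 kg remain.
Put 51 kg in truck 2; 49 kg remain.
Put 97 kg in truck 3; 3 kg remain.
Put 57 kg in truck 4; 43 kg remain.
Put 14 kg in truck 4; 29 kg remain.
Put 92 kg in truck 5; 8 kg remain.
Put 60 kg in truck 6; 40 kg remain.
Put 94 kg in truck 7; 6 kg remain.
Put 65 kg in truck 8; 35 kg remain.
Put 96 kg in truck 9; 4 kg remain.
Put 28 kg in truck 10; 72 kg remain.
Put 15 kg in truck 10; 57 kg remain.
Put 96 kg in truck 11; 4 kg remain.
Put 58 kg in truck 12; 42 kg remain.
Put 36 kg in truck 12; 6 kg remain.
12 trucks × 100 kg = 1200 kg; used 916 kg; unused 284 kg.

284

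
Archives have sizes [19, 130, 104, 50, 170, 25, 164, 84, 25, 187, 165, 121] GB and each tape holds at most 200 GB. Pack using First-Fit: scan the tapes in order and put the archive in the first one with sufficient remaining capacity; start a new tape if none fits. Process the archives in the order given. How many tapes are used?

8

Put 19 GB in tape 1; 181 GB remain.
Put 130 GB in tape 1; 51 GB remain.
Put 104 GB in tape 2; 96 GB remain.
Put 50 GB in tape 1; 1 GB remain.
Put 170 GB in tape 3; 30 GB remain.
Put 25 GB in tape 2; 71 GB remain.
Put 164 GB in tape 4; 36 GB remain.
Put 84 GB in tape 5; 116 GB remain.
Put 25 GB in tape 2; 46 GB remain.
Put 187 GB in tape 6; 13 GB remain.
Put 165 GB in tape 7; 35 GB remain.
Put 121 GB in tape 8; 79 GB remain.
Final tapes: [19,130,50] [104,25,25] [170] [164] [84] [187] [165] [121].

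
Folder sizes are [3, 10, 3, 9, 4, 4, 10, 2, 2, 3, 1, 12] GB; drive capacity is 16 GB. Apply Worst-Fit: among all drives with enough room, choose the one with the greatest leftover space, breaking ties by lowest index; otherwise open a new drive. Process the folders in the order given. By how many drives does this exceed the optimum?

Worst-Fit: [3,10,3] [9,4,2] [4,10,2] [3,1,12] → 4 drives.
Total size 63 GB; any packing needs at least ⌈63/16⌉ = 4 drives.
So 4 is already optimal.

0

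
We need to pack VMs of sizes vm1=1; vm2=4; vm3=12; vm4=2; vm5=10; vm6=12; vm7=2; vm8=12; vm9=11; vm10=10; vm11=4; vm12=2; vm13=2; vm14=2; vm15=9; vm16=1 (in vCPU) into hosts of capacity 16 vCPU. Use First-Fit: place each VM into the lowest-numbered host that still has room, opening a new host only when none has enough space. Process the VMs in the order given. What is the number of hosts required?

8 hosts

vm1 (1 vCPU) → host 1 (remaining 15 vCPU)
vm2 (4 vCPU) → host 1 (remaining 11 vCPU)
vm3 (12 vCPU) → host 2 (remaining 4 vCPU)
vm4 (2 vCPU) → host 1 (remaining 9 vCPU)
vm5 (10 vCPU) → host 3 (remaining 6 vCPU)
vm6 (12 vCPU) → host 4 (remaining 4 vCPU)
vm7 (2 vCPU) → host 1 (remaining 7 vCPU)
vm8 (12 vCPU) → host 5 (remaining 4 vCPU)
vm9 (11 vCPU) → host 6 (remaining 5 vCPU)
vm10 (10 vCPU) → host 7 (remaining 6 vCPU)
vm11 (4 vCPU) → host 1 (remaining 3 vCPU)
vm12 (2 vCPU) → host 1 (remaining 1 vCPU)
vm13 (2 vCPU) → host 2 (remaining 2 vCPU)
vm14 (2 vCPU) → host 2 (remaining 0 vCPU)
vm15 (9 vCPU) → host 8 (remaining 7 vCPU)
vm16 (1 vCPU) → host 1 (remaining 0 vCPU)
Final hosts: [1,4,2,2,4,2,1] [12,2,2] [10] [12] [12] [11] [10] [9].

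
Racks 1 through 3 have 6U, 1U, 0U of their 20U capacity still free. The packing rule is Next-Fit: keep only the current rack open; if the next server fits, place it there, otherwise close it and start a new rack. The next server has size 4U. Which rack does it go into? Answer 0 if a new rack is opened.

0

Next-Fit only looks at rack 3, which has 0U free.
4U does not fit, so a new rack is opened.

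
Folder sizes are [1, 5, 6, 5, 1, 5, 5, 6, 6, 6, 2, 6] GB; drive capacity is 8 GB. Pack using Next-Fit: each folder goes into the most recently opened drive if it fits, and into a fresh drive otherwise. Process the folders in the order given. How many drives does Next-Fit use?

9

1 GB → drive 1 (remaining 7 GB)
5 GB → drive 1 (remaining 2 GB)
6 GB → drive 2 (remaining 2 GB)
5 GB → drive 3 (remaining 3 GB)
1 GB → drive 3 (remaining 2 GB)
5 GB → drive 4 (remaining 3 GB)
5 GB → drive 5 (remaining 3 GB)
6 GB → drive 6 (remaining 2 GB)
6 GB → drive 7 (remaining 2 GB)
6 GB → drive 8 (remaining 2 GB)
2 GB → drive 8 (remaining 0 GB)
6 GB → drive 9 (remaining 2 GB)
Final drives: [1,5] [6] [5,1] [5] [5] [6] [6] [6,2] [6].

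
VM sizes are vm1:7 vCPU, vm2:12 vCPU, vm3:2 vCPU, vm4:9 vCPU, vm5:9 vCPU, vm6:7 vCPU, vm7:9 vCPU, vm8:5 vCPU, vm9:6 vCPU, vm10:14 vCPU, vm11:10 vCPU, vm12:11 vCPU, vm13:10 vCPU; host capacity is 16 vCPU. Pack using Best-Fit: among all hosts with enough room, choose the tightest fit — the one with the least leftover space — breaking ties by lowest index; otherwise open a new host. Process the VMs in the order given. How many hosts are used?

8

vm1 (7 vCPU) → host 1 (remaining 9 vCPU)
vm2 (12 vCPU) → host 2 (remaining 4 vCPU)
vm3 (2 vCPU) → host 2 (remaining 2 vCPU)
vm4 (9 vCPU) → host 1 (remaining 0 vCPU)
vm5 (9 vCPU) → host 3 (remaining 7 vCPU)
vm6 (7 vCPU) → host 3 (remaining 0 vCPU)
vm7 (9 vCPU) → host 4 (remaining 7 vCPU)
vm8 (5 vCPU) → host 4 (remaining 2 vCPU)
vm9 (6 vCPU) → host 5 (remaining 10 vCPU)
vm10 (14 vCPU) → host 6 (remaining 2 vCPU)
vm11 (10 vCPU) → host 5 (remaining 0 vCPU)
vm12 (11 vCPU) → host 7 (remaining 5 vCPU)
vm13 (10 vCPU) → host 8 (remaining 6 vCPU)
Final hosts: [7,9] [12,2] [9,7] [9,5] [6,10] [14] [11] [10].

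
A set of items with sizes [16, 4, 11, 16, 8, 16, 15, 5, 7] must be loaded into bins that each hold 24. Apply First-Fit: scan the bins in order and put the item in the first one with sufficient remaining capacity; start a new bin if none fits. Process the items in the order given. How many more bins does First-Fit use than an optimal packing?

First-Fit: [16,4] [11,8,5] [16,7] [16] [15] → 5 bins.
Total size 98; any packing needs at least ⌈98/24⌉ = 5 bins.
So 5 is already optimal.

0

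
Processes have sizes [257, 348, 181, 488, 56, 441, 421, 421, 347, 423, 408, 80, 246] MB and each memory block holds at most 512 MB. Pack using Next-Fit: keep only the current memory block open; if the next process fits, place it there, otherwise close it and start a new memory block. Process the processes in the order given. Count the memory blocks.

11

memory block 1: place 257 MB, 255 MB left
memory block 2: place 348 MB, 164 MB left
memory block 3: place 181 MB, 331 MB left
memory block 4: place 488 MB, 24 MB left
memory block 5: place 56 MB, 456 MB left
memory block 5: place 441 MB, 15 MB left
memory block 6: place 421 MB, 91 MB left
memory block 7: place 421 MB, 91 MB left
memory block 8: place 347 MB, 165 MB left
memory block 9: place 423 MB, 89 MB left
memory block 10: place 408 MB, 104 MB left
memory block 10: place 80 MB, 24 MB left
memory block 11: place 246 MB, 266 MB left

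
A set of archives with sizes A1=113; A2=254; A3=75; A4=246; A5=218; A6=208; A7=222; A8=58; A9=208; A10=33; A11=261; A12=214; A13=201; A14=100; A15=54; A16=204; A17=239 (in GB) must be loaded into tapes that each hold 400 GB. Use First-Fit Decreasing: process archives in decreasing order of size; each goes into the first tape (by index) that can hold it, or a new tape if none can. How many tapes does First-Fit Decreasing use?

11

Sorted descending: 261, 254, 246, 239, 222, 218, 214, 208, 208, 204, 201, 113, 100, 75, 58, 54, 33.
tape 1: place 261 GB, 139 GB left
tape 2: place 254 GB, 146 GB left
tape 3: place 246 GB, 154 GB left
tape 4: place 239 GB, 161 GB left
tape 5: place 222 GB, 178 GB left
tape 6: place 218 GB, 182 GB left
tape 7: place 214 GB, 186 GB left
tape 8: place 208 GB, 192 GB left
tape 9: place 208 GB, 192 GB left
tape 10: place 204 GB, 196 GB left
tape 11: place 201 GB, 199 GB left
tape 1: place 113 GB, 26 GB left
tape 2: place 100 GB, 46 GB left
tape 3: place 75 GB, 79 GB left
tape 3: place 58 GB, 21 GB left
tape 4: place 54 GB, 107 GB left
tape 2: place 33 GB, 13 GB left
Final tapes: [261,113] [254,100,33] [246,75,58] [239,54] [222] [218] [214] [208] [208] [204] [201].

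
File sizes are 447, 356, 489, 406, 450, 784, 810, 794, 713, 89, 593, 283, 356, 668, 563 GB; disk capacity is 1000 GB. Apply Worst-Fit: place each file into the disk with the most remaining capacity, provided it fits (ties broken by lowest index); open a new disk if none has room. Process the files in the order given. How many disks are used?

447 GB → disk 1 (remaining 553 GB)
356 GB → disk 1 (remaining 197 GB)
489 GB → disk 2 (remaining 511 GB)
406 GB → disk 2 (remaining 105 GB)
450 GB → disk 3 (remaining 550 GB)
784 GB → disk 4 (remaining 216 GB)
810 GB → disk 5 (remaining 190 GB)
794 GB → disk 6 (remaining 206 GB)
713 GB → disk 7 (remaining 287 GB)
89 GB → disk 3 (remaining 461 GB)
593 GB → disk 8 (remaining 407 GB)
283 GB → disk 3 (remaining 178 GB)
356 GB → disk 8 (remaining 51 GB)
668 GB → disk 9 (remaining 332 GB)
563 GB → disk 10 (remaining 437 GB)

10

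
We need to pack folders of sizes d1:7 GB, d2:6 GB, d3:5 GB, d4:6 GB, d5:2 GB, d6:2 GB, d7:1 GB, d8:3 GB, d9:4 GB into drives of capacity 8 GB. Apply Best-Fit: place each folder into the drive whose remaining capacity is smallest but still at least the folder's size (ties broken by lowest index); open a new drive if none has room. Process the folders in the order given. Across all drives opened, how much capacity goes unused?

d1 (7 GB) → drive 1 (remaining 1 GB)
d2 (6 GB) → drive 2 (remaining 2 GB)
d3 (5 GB) → drive 3 (remaining 3 GB)
d4 (6 GB) → drive 4 (remaining 2 GB)
d5 (2 GB) → drive 2 (remaining 0 GB)
d6 (2 GB) → drive 4 (remaining 0 GB)
d7 (1 GB) → drive 1 (remaining 0 GB)
d8 (3 GB) → drive 3 (remaining 0 GB)
d9 (4 GB) → drive 5 (remaining 4 GB)
5 drives × 8 GB = 40 GB; used 36 GB; unused 4 GB.

4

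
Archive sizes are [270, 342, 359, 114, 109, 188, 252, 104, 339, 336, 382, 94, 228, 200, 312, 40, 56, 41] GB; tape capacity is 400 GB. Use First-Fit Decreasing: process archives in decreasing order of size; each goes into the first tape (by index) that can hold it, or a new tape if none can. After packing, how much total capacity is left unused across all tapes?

Sorted descending: 382, 359, 342, 339, 336, 312, 270, 252, 228, 200, 188, 114, 109, 104, 94, 56, 41, 40.
382 GB → tape 1 (remaining 18 GB)
359 GB → tape 2 (remaining 41 GB)
342 GB → tape 3 (remaining 58 GB)
339 GB → tape 4 (remaining 61 GB)
336 GB → tape 5 (remaining 64 GB)
312 GB → tape 6 (remaining 88 GB)
270 GB → tape 7 (remaining 130 GB)
252 GB → tape 8 (remaining 148 GB)
228 GB → tape 9 (remaining 172 GB)
200 GB → tape 10 (remaining 200 GB)
188 GB → tape 10 (remaining 12 GB)
114 GB → tape 7 (remaining 16 GB)
109 GB → tape 8 (remaining 39 GB)
104 GB → tape 9 (remaining 68 GB)
94 GB → tape 11 (remaining 306 GB)
56 GB → tape 3 (remaining 2 GB)
41 GB → tape 2 (remaining 0 GB)
40 GB → tape 4 (remaining 21 GB)
11 tapes × 400 GB = 4400 GB; used 3766 GB; unused 634 GB.

634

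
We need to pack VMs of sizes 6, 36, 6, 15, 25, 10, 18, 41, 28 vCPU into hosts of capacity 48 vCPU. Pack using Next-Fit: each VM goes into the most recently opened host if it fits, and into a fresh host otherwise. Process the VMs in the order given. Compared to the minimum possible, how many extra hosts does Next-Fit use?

Next-Fit: [6,36,6] [15,25] [10,18] [41] [28] → 5 hosts.
Total size 185 vCPU; any packing needs at least ⌈185/48⌉ = 4 hosts.
An optimal packing achieves that bound: [41,6] [36,10] [28,18] [25,15,6] → 4 hosts.
Excess: 5 − 4 = 1.

1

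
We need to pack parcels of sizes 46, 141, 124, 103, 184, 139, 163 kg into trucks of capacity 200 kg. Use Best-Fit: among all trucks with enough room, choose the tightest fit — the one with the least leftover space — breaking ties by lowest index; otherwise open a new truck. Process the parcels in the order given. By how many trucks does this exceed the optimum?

0

Best-Fit: [46,141] [124] [103] [184] [139] [163] → 6 trucks.
6 parcels exceed 100 kg (half the capacity), and no two of those can share a truck, so at least 6 trucks are needed.
So 6 is already optimal.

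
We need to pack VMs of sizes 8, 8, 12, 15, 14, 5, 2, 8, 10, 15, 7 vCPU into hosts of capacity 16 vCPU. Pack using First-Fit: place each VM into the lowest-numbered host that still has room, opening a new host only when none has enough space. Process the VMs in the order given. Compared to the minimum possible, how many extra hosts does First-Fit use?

First-Fit: [8,8] [12,2] [15] [14] [5,8] [10] [15] [7] → 8 hosts.
Total size 104 vCPU; any packing needs at least ⌈104/16⌉ = 7 hosts.
An optimal packing achieves that bound: [15] [15] [14,2] [12] [10,5] [8,8] [8,7] → 7 hosts.
Excess: 8 − 7 = 1.

1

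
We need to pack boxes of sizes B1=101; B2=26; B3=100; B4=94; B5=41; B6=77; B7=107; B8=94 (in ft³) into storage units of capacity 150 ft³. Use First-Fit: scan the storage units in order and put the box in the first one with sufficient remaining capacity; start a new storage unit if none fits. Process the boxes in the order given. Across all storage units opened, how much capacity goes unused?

260

B1 (101 ft³) → storage unit 1 (remaining 49 ft³)
B2 (26 ft³) → storage unit 1 (remaining 23 ft³)
B3 (100 ft³) → storage unit 2 (remaining 50 ft³)
B4 (94 ft³) → storage unit 3 (remaining 56 ft³)
B5 (41 ft³) → storage unit 2 (remaining 9 ft³)
B6 (77 ft³) → storage unit 4 (remaining 73 ft³)
B7 (107 ft³) → storage unit 5 (remaining 43 ft³)
B8 (94 ft³) → storage unit 6 (remaining 56 ft³)
6 storage units × 150 ft³ = 900 ft³; used 640 ft³; unused 260 ft³.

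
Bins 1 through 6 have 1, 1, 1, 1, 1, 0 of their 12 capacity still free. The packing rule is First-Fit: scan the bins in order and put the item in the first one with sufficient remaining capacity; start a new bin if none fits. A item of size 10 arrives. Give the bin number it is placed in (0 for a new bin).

0

No bin has ≥ 10 free, so a new bin is opened.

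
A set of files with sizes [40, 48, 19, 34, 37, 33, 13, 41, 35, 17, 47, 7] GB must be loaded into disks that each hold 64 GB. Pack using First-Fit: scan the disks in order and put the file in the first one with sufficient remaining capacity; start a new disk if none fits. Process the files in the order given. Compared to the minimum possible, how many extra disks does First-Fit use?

0

First-Fit: [40,19] [48,13] [34,17,7] [37] [33] [41] [35] [47] → 8 disks.
8 files exceed 32 GB (half the capacity), and no two of those can share a disk, so at least 8 disks are needed.
So 8 is already optimal.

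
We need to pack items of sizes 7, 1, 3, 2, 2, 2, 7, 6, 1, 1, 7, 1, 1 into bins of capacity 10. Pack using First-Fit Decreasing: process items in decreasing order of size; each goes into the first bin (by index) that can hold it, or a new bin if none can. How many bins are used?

Sorted descending: 7, 7, 7, 6, 3, 2, 2, 2, 1, 1, 1, 1, 1.
7 → bin 1 (remaining 3)
7 → bin 2 (remaining 3)
7 → bin 3 (remaining 3)
6 → bin 4 (remaining 4)
3 → bin 1 (remaining 0)
2 → bin 2 (remaining 1)
2 → bin 3 (remaining 1)
2 → bin 4 (remaining 2)
1 → bin 2 (remaining 0)
1 → bin 3 (remaining 0)
1 → bin 4 (remaining 1)
1 → bin 4 (remaining 0)
1 → bin 5 (remaining 9)
Final bins: [7,3] [7,2,1] [7,2,1] [6,2,1,1] [1].

5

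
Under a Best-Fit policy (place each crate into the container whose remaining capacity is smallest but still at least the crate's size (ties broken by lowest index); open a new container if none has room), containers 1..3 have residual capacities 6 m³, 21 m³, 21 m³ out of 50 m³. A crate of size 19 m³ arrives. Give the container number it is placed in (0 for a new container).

Containers with room: container 2 (21 m³), container 3 (21 m³).
Tightest fit is container 2 with 21 m³ free.

2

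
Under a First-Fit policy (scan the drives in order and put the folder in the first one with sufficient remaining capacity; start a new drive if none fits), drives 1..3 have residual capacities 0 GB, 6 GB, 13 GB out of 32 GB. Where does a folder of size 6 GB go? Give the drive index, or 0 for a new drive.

2

Drives with room: drive 2 (6 GB), drive 3 (13 GB).
The first with room is drive 2.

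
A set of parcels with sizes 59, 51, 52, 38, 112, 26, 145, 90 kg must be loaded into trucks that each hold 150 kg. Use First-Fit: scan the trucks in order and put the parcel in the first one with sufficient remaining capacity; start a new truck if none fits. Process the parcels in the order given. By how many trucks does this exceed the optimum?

First-Fit: [59,51,38] [52,26] [112] [145] [90] → 5 trucks.
Total size 573 kg; any packing needs at least ⌈573/150⌉ = 4 trucks.
An optimal packing achieves that bound: [145] [112,38] [90,59] [52,51,26] → 4 trucks.
Excess: 5 − 4 = 1.

1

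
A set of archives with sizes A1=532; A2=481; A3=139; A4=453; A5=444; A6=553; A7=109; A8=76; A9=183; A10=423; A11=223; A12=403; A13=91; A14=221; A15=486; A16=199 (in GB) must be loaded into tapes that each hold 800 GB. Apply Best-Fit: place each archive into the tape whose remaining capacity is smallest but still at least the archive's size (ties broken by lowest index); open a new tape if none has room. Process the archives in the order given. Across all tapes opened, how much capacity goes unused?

A1 (532 GB) → tape 1 (remaining 268 GB)
A2 (481 GB) → tape 2 (remaining 319 GB)
A3 (139 GB) → tape 1 (remaining 129 GB)
A4 (453 GB) → tape 3 (remaining 347 GB)
A5 (444 GB) → tape 4 (remaining 356 GB)
A6 (553 GB) → tape 5 (remaining 247 GB)
A7 (109 GB) → tape 1 (remaining 20 GB)
A8 (76 GB) → tape 5 (remaining 171 GB)
A9 (183 GB) → tape 2 (remaining 136 GB)
A10 (423 GB) → tape 6 (remaining 377 GB)
A11 (223 GB) → tape 3 (remaining 124 GB)
A12 (403 GB) → tape 7 (remaining 397 GB)
A13 (91 GB) → tape 3 (remaining 33 GB)
A14 (221 GB) → tape 4 (remaining 135 GB)
A15 (486 GB) → tape 8 (remaining 314 GB)
A16 (199 GB) → tape 8 (remaining 115 GB)
8 tapes × 800 GB = 6400 GB; used 5016 GB; unused 1384 GB.

1384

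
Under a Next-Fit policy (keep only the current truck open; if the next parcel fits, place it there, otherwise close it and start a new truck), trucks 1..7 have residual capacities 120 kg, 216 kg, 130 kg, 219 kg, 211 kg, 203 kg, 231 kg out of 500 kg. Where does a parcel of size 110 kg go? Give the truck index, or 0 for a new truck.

Next-Fit only looks at truck 7, which has 231 kg free.
110 kg fits there.

7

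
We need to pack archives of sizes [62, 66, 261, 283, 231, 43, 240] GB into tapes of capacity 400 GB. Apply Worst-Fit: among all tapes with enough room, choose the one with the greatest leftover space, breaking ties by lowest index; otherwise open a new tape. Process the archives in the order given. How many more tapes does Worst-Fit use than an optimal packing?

0

Worst-Fit: [62,66,261] [283] [231,43] [240] → 4 tapes.
4 archives exceed 200 GB (half the capacity), and no two of those can share a tape, so at least 4 tapes are needed.
So 4 is already optimal.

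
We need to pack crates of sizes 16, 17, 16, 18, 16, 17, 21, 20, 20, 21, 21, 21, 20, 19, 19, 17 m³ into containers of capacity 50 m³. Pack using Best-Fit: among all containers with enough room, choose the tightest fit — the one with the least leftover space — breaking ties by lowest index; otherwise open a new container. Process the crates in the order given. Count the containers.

16 m³ → container 1 (remaining 34 m³)
17 m³ → container 1 (remaining 17 m³)
16 m³ → container 1 (remaining 1 m³)
18 m³ → container 2 (remaining 32 m³)
16 m³ → container 2 (remaining 16 m³)
17 m³ → container 3 (remaining 33 m³)
21 m³ → container 3 (remaining 12 m³)
20 m³ → container 4 (remaining 30 m³)
20 m³ → container 4 (remaining 10 m³)
21 m³ → container 5 (remaining 29 m³)
21 m³ → container 5 (remaining 8 m³)
21 m³ → container 6 (remaining 29 m³)
20 m³ → container 6 (remaining 9 m³)
19 m³ → container 7 (remaining 31 m³)
19 m³ → container 7 (remaining 12 m³)
17 m³ → container 8 (remaining 33 m³)

8 containers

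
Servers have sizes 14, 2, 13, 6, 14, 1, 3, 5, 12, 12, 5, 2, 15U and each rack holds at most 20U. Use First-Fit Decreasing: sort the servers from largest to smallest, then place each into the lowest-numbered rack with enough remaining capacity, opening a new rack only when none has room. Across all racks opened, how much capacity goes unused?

16

Sorted descending: 15, 14, 14, 13, 12, 12, 6, 5, 5, 3, 2, 2, 1.
15U → rack 1 (remaining 5U)
14U → rack 2 (remaining 6U)
14U → rack 3 (remaining 6U)
13U → rack 4 (remaining 7U)
12U → rack 5 (remaining 8U)
12U → rack 6 (remaining 8U)
6U → rack 2 (remaining 0U)
5U → rack 1 (remaining 0U)
5U → rack 3 (remaining 1U)
3U → rack 4 (remaining 4U)
2U → rack 4 (remaining 2U)
2U → rack 4 (remaining 0U)
1U → rack 3 (remaining 0U)
6 racks × 20U = 120U; used 104U; unused 16U.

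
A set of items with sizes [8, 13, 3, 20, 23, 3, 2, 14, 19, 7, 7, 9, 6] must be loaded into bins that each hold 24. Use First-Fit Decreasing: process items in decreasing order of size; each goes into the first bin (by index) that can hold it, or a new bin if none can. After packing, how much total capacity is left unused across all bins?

10

Sorted descending: 23, 20, 19, 14, 13, 9, 8, 7, 7, 6, 3, 3, 2.
Put 23 in bin 1; 1 remain.
Put 20 in bin 2; 4 remain.
Put 19 in bin 3; 5 remain.
Put 14 in bin 4; 10 remain.
Put 13 in bin 5; 11 remain.
Put 9 in bin 4; 1 remain.
Put 8 in bin 5; 3 remain.
Put 7 in bin 6; 17 remain.
Put 7 in bin 6; 10 remain.
Put 6 in bin 6; 4 remain.
Put 3 in bin 2; 1 remain.
Put 3 in bin 3; 2 remain.
Put 2 in bin 3; 0 remain.
6 bins × 24 = 144; used 134; unused 10.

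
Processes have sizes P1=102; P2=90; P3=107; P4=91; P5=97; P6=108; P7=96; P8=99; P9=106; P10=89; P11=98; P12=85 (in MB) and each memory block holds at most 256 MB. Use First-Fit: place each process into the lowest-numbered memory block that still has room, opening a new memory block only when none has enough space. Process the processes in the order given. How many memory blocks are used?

memory block 1: place P1 (102 MB), 154 MB left
memory block 1: place P2 (90 MB), 64 MB left
memory block 2: place P3 (107 MB), 149 MB left
memory block 2: place P4 (91 MB), 58 MB left
memory block 3: place P5 (97 MB), 159 MB left
memory block 3: place P6 (108 MB), 51 MB left
memory block 4: place P7 (96 MB), 160 MB left
memory block 4: place P8 (99 MB), 61 MB left
memory block 5: place P9 (106 MB), 150 MB left
memory block 5: place P10 (89 MB), 61 MB left
memory block 6: place P11 (98 MB), 158 MB left
memory block 6: place P12 (85 MB), 73 MB left
Final memory blocks: [102,90] [107,91] [97,108] [96,99] [106,89] [98,85].

6 memory blocks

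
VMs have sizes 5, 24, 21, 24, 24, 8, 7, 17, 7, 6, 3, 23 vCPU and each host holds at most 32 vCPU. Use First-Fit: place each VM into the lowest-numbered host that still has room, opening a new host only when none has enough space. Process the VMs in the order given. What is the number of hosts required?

Put 5 vCPU in host 1; 27 vCPU remain.
Put 24 vCPU in host 1; 3 vCPU remain.
Put 21 vCPU in host 2; 11 vCPU remain.
Put 24 vCPU in host 3; 8 vCPU remain.
Put 24 vCPU in host 4; 8 vCPU remain.
Put 8 vCPU in host 2; 3 vCPU remain.
Put 7 vCPU in host 3; 1 vCPU remain.
Put 17 vCPU in host 5; 15 vCPU remain.
Put 7 vCPU in host 4; 1 vCPU remain.
Put 6 vCPU in host 5; 9 vCPU remain.
Put 3 vCPU in host 1; 0 vCPU remain.
Put 23 vCPU in host 6; 9 vCPU remain.
Final hosts: [5,24,3] [21,8] [24,7] [24,7] [17,6] [23].

6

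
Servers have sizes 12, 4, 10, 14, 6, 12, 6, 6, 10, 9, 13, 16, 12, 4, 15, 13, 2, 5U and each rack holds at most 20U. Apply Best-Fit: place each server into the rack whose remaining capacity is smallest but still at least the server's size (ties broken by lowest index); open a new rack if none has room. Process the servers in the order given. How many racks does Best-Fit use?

rack 1: place 12U, 8U left
rack 1: place 4U, 4U left
rack 2: place 10U, 10U left
rack 3: place 14U, 6U left
rack 3: place 6U, 0U left
rack 4: place 12U, 8U left
rack 4: place 6U, 2U left
rack 2: place 6U, 4U left
rack 5: place 10U, 10U left
rack 5: place 9U, 1U left
rack 6: place 13U, 7U left
rack 7: place 16U, 4U left
rack 8: place 12U, 8U left
rack 1: place 4U, 0U left
rack 9: place 15U, 5U left
rack 10: place 13U, 7U left
rack 4: place 2U, 0U left
rack 9: place 5U, 0U left
Final racks: [12,4,4] [10,6] [14,6] [12,6,2] [10,9] [13] [16] [12] [15,5] [13].

10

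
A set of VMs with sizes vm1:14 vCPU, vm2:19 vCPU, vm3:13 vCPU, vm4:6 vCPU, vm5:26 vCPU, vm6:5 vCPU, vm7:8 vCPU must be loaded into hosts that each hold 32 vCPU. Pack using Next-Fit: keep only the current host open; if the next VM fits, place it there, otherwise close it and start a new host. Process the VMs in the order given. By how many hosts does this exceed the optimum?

1

Next-Fit: [14] [19,13] [6,26] [5,8] → 4 hosts.
Total size 91 vCPU; any packing needs at least ⌈91/32⌉ = 3 hosts.
An optimal packing achieves that bound: [26,6] [19,13] [14,8,5] → 3 hosts.
Excess: 4 − 3 = 1.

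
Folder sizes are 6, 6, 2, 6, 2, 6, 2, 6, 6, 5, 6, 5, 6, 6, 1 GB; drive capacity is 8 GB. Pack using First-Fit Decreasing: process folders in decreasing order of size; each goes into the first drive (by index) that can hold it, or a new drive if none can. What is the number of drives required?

Sorted descending: 6, 6, 6, 6, 6, 6, 6, 6, 6, 5, 5, 2, 2, 2, 1.
Put 6 GB in drive 1; 2 GB remain.
Put 6 GB in drive 2; 2 GB remain.
Put 6 GB in drive 3; 2 GB remain.
Put 6 GB in drive 4; 2 GB remain.
Put 6 GB in drive 5; 2 GB remain.
Put 6 GB in drive 6; 2 GB remain.
Put 6 GB in drive 7; 2 GB remain.
Put 6 GB in drive 8; 2 GB remain.
Put 6 GB in drive 9; 2 GB remain.
Put 5 GB in drive 10; 3 GB remain.
Put 5 GB in drive 11; 3 GB remain.
Put 2 GB in drive 1; 0 GB remain.
Put 2 GB in drive 2; 0 GB remain.
Put 2 GB in drive 3; 0 GB remain.
Put 1 GB in drive 4; 1 GB remain.

11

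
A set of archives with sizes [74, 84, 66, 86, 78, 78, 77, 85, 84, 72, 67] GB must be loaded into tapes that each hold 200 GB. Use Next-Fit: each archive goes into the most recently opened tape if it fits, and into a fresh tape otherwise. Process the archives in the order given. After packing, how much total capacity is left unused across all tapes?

74 GB → tape 1 (remaining 126 GB)
84 GB → tape 1 (remaining 42 GB)
66 GB → tape 2 (remaining 134 GB)
86 GB → tape 2 (remaining 48 GB)
78 GB → tape 3 (remaining 122 GB)
78 GB → tape 3 (remaining 44 GB)
77 GB → tape 4 (remaining 123 GB)
85 GB → tape 4 (remaining 38 GB)
84 GB → tape 5 (remaining 116 GB)
72 GB → tape 5 (remaining 44 GB)
67 GB → tape 6 (remaining 133 GB)
6 tapes × 200 GB = 1200 GB; used 851 GB; unused 349 GB.

349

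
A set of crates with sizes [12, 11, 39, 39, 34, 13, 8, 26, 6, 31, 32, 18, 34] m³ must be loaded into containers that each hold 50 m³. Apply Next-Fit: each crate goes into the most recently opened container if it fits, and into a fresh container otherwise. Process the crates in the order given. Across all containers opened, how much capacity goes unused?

97

Put 12 m³ in container 1; 38 m³ remain.
Put 11 m³ in container 1; 27 m³ remain.
Put 39 m³ in container 2; 11 m³ remain.
Put 39 m³ in container 3; 11 m³ remain.
Put 34 m³ in container 4; 16 m³ remain.
Put 13 m³ in container 4; 3 m³ remain.
Put 8 m³ in container 5; 42 m³ remain.
Put 26 m³ in container 5; 16 m³ remain.
Put 6 m³ in container 5; 10 m³ remain.
Put 31 m³ in container 6; 19 m³ remain.
Put 32 m³ in container 7; 18 m³ remain.
Put 18 m³ in container 7; 0 m³ remain.
Put 34 m³ in container 8; 16 m³ remain.
8 containers × 50 m³ = 400 m³; used 303 m³; unused 97 m³.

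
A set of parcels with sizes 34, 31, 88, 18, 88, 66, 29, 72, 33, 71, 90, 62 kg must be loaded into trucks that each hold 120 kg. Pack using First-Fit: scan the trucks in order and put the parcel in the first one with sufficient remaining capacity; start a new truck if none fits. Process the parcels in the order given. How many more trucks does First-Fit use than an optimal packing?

1

First-Fit: [34,31,18,29] [88] [88] [66,33] [72] [71] [90] [62] → 8 trucks.
7 parcels exceed 60 kg (half the capacity), and no two of those can share a truck, so at least 7 trucks are needed.
An optimal packing achieves that bound: [90,29] [88,31] [88,18] [72,34] [71,33] [66] [62] → 7 trucks.
Excess: 8 − 7 = 1.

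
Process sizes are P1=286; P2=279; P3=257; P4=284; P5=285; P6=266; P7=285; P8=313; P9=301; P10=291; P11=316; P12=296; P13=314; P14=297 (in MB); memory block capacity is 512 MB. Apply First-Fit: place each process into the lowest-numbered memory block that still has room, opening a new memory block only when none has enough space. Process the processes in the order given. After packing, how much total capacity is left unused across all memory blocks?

3098

P1 (286 MB) → memory block 1 (remaining 226 MB)
P2 (279 MB) → memory block 2 (remaining 233 MB)
P3 (257 MB) → memory block 3 (remaining 255 MB)
P4 (284 MB) → memory block 4 (remaining 228 MB)
P5 (285 MB) → memory block 5 (remaining 227 MB)
P6 (266 MB) → memory block 6 (remaining 246 MB)
P7 (285 MB) → memory block 7 (remaining 227 MB)
P8 (313 MB) → memory block 8 (remaining 199 MB)
P9 (301 MB) → memory block 9 (remaining 211 MB)
P10 (291 MB) → memory block 10 (remaining 221 MB)
P11 (316 MB) → memory block 11 (remaining 196 MB)
P12 (296 MB) → memory block 12 (remaining 216 MB)
P13 (314 MB) → memory block 13 (remaining 198 MB)
P14 (297 MB) → memory block 14 (remaining 215 MB)
14 memory blocks × 512 MB = 7168 MB; used 4070 MB; unused 3098 MB.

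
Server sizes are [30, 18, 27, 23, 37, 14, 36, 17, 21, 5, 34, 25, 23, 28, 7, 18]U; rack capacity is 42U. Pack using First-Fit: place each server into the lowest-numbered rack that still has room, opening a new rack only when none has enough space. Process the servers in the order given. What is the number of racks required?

rack 1: place 30U, 12U left
rack 2: place 18U, 24U left
rack 3: place 27U, 15U left
rack 2: place 23U, 1U left
rack 4: place 37U, 5U left
rack 3: place 14U, 1U left
rack 5: place 36U, 6U left
rack 6: place 17U, 25U left
rack 6: place 21U, 4U left
rack 1: place 5U, 7U left
rack 7: place 34U, 8U left
rack 8: place 25U, 17U left
rack 9: place 23U, 19U left
rack 10: place 28U, 14U left
rack 1: place 7U, 0U left
rack 9: place 18U, 1U left

10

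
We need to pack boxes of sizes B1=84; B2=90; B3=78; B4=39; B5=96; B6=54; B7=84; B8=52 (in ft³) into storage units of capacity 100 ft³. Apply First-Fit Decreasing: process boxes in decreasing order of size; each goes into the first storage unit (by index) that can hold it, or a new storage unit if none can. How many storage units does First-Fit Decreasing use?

Sorted descending: 96, 90, 84, 84, 78, 54, 52, 39.
storage unit 1: place 96 ft³, 4 ft³ left
storage unit 2: place 90 ft³, 10 ft³ left
storage unit 3: place 84 ft³, 16 ft³ left
storage unit 4: place 84 ft³, 16 ft³ left
storage unit 5: place 78 ft³, 22 ft³ left
storage unit 6: place 54 ft³, 46 ft³ left
storage unit 7: place 52 ft³, 48 ft³ left
storage unit 6: place 39 ft³, 7 ft³ left
Final storage units: [96] [90] [84] [84] [78] [54,39] [52].

7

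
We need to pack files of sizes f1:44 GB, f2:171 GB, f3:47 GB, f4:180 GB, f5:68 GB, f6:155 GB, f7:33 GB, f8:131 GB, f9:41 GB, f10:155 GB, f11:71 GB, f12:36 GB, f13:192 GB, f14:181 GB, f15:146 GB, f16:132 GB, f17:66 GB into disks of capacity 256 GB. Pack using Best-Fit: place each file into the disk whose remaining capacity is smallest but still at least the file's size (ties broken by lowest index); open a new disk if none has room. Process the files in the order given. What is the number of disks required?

Put f1 (44 GB) in disk 1; 212 GB remain.
Put f2 (171 GB) in disk 1; 41 GB remain.
Put f3 (47 GB) in disk 2; 209 GB remain.
Put f4 (180 GB) in disk 2; 29 GB remain.
Put f5 (68 GB) in disk 3; 188 GB remain.
Put f6 (155 GB) in disk 3; 33 GB remain.
Put f7 (33 GB) in disk 3; 0 GB remain.
Put f8 (131 GB) in disk 4; 125 GB remain.
Put f9 (41 GB) in disk 1; 0 GB remain.
Put f10 (155 GB) in disk 5; 101 GB remain.
Put f11 (71 GB) in disk 5; 30 GB remain.
Put f12 (36 GB) in disk 4; 89 GB remain.
Put f13 (192 GB) in disk 6; 64 GB remain.
Put f14 (181 GB) in disk 7; 75 GB remain.
Put f15 (146 GB) in disk 8; 110 GB remain.
Put f16 (132 GB) in disk 9; 124 GB remain.
Put f17 (66 GB) in disk 7; 9 GB remain.
Final disks: [44,171,41] [47,180] [68,155,33] [131,36] [155,71] [192] [181,66] [146] [132].

9 disks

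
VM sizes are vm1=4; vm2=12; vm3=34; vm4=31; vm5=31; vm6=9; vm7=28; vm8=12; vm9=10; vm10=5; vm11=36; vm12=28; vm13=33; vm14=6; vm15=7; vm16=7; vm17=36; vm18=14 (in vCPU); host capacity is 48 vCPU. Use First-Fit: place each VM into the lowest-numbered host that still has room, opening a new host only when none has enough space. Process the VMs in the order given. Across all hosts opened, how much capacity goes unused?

41

Put vm1 (4 vCPU) in host 1; 44 vCPU remain.
Put vm2 (12 vCPU) in host 1; 32 vCPU remain.
Put vm3 (34 vCPU) in host 2; 14 vCPU remain.
Put vm4 (31 vCPU) in host 1; 1 vCPU remain.
Put vm5 (31 vCPU) in host 3; 17 vCPU remain.
Put vm6 (9 vCPU) in host 2; 5 vCPU remain.
Put vm7 (28 vCPU) in host 4; 20 vCPU remain.
Put vm8 (12 vCPU) in host 3; 5 vCPU remain.
Put vm9 (10 vCPU) in host 4; 10 vCPU remain.
Put vm10 (5 vCPU) in host 2; 0 vCPU remain.
Put vm11 (36 vCPU) in host 5; 12 vCPU remain.
Put vm12 (28 vCPU) in host 6; 20 vCPU remain.
Put vm13 (33 vCPU) in host 7; 15 vCPU remain.
Put vm14 (6 vCPU) in host 4; 4 vCPU remain.
Put vm15 (7 vCPU) in host 5; 5 vCPU remain.
Put vm16 (7 vCPU) in host 6; 13 vCPU remain.
Put vm17 (36 vCPU) in host 8; 12 vCPU remain.
Put vm18 (14 vCPU) in host 7; 1 vCPU remain.
8 hosts × 48 vCPU = 384 vCPU; used 343 vCPU; unused 41 vCPU.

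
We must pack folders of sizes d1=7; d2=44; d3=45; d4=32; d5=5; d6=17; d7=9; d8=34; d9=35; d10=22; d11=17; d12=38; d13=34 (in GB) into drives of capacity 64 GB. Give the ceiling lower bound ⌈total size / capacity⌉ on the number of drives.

Total size = 7 + 44 + 45 + 32 + 5 + 17 + 9 + 34 + 35 + 22 + 17 + 38 + 34 = 339 GB.
⌈339 / 64⌉ = 6.

6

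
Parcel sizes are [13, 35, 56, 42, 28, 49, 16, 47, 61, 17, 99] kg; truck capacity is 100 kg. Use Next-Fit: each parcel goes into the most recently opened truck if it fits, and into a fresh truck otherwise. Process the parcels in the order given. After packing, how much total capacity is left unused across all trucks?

137

13 kg → truck 1 (remaining 87 kg)
35 kg → truck 1 (remaining 52 kg)
56 kg → truck 2 (remaining 44 kg)
42 kg → truck 2 (remaining 2 kg)
28 kg → truck 3 (remaining 72 kg)
49 kg → truck 3 (remaining 23 kg)
16 kg → truck 3 (remaining 7 kg)
47 kg → truck 4 (remaining 53 kg)
61 kg → truck 5 (remaining 39 kg)
17 kg → truck 5 (remaining 22 kg)
99 kg → truck 6 (remaining 1 kg)
6 trucks × 100 kg = 600 kg; used 463 kg; unused 137 kg.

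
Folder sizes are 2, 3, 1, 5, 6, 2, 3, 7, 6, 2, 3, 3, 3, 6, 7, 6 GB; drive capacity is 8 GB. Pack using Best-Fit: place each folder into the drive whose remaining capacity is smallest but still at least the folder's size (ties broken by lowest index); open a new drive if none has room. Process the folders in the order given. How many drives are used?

10

drive 1: place 2 GB, 6 GB left
drive 1: place 3 GB, 3 GB left
drive 1: place 1 GB, 2 GB left
drive 2: place 5 GB, 3 GB left
drive 3: place 6 GB, 2 GB left
drive 1: place 2 GB, 0 GB left
drive 2: place 3 GB, 0 GB left
drive 4: place 7 GB, 1 GB left
drive 5: place 6 GB, 2 GB left
drive 3: place 2 GB, 0 GB left
drive 6: place 3 GB, 5 GB left
drive 6: place 3 GB, 2 GB left
drive 7: place 3 GB, 5 GB left
drive 8: place 6 GB, 2 GB left
drive 9: place 7 GB, 1 GB left
drive 10: place 6 GB, 2 GB left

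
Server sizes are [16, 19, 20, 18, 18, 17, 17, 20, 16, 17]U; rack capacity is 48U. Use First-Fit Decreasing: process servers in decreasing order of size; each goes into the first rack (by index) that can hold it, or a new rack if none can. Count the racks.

Sorted descending: 20, 20, 19, 18, 18, 17, 17, 17, 16, 16.
20U → rack 1 (remaining 28U)
20U → rack 1 (remaining 8U)
19U → rack 2 (remaining 29U)
18U → rack 2 (remaining 11U)
18U → rack 3 (remaining 30U)
17U → rack 3 (remaining 13U)
17U → rack 4 (remaining 31U)
17U → rack 4 (remaining 14U)
16U → rack 5 (remaining 32U)
16U → rack 5 (remaining 16U)
Final racks: [20,20] [19,18] [18,17] [17,17] [16,16].

5 racks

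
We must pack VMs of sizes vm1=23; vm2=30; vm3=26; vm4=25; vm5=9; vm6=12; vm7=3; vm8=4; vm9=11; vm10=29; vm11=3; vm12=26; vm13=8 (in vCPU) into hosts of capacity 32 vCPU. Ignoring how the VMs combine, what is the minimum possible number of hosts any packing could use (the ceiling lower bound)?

7

Total size = 23 + 30 + 26 + 25 + 9 + 12 + 3 + 4 + 11 + 29 + 3 + 26 + 8 = 209 vCPU.
⌈209 / 32⌉ = 7.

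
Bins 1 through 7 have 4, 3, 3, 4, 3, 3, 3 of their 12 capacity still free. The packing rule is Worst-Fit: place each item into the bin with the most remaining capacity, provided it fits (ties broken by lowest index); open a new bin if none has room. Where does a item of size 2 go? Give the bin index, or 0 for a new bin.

1

Bins with room: bin 1 (4), bin 2 (3), bin 3 (3), bin 4 (4), bin 5 (3), bin 6 (3), bin 7 (3).
Most room is bin 1 with 4 free.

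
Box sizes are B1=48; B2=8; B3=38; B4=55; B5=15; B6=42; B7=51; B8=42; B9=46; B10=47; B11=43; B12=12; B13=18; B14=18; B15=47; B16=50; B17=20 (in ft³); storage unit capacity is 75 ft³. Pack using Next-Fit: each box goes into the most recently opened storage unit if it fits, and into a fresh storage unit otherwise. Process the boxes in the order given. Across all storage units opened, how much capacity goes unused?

storage unit 1: place B1 (48 ft³), 27 ft³ left
storage unit 1: place B2 (8 ft³), 19 ft³ left
storage unit 2: place B3 (38 ft³), 37 ft³ left
storage unit 3: place B4 (55 ft³), 20 ft³ left
storage unit 3: place B5 (15 ft³), 5 ft³ left
storage unit 4: place B6 (42 ft³), 33 ft³ left
storage unit 5: place B7 (51 ft³), 24 ft³ left
storage unit 6: place B8 (42 ft³), 33 ft³ left
storage unit 7: place B9 (46 ft³), 29 ft³ left
storage unit 8: place B10 (47 ft³), 28 ft³ left
storage unit 9: place B11 (43 ft³), 32 ft³ left
storage unit 9: place B12 (12 ft³), 20 ft³ left
storage unit 9: place B13 (18 ft³), 2 ft³ left
storage unit 10: place B14 (18 ft³), 57 ft³ left
storage unit 10: place B15 (47 ft³), 10 ft³ left
storage unit 11: place B16 (50 ft³), 25 ft³ left
storage unit 11: place B17 (20 ft³), 5 ft³ left
11 storage units × 75 ft³ = 825 ft³; used 600 ft³; unused 225 ft³.

225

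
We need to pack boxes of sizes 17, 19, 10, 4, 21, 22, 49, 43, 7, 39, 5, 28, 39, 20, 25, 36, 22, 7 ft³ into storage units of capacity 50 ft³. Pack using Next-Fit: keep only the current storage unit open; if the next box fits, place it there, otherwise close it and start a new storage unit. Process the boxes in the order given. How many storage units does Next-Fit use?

Put 17 ft³ in storage unit 1; 33 ft³ remain.
Put 19 ft³ in storage unit 1; 14 ft³ remain.
Put 10 ft³ in storage unit 1; 4 ft³ remain.
Put 4 ft³ in storage unit 1; 0 ft³ remain.
Put 21 ft³ in storage unit 2; 29 ft³ remain.
Put 22 ft³ in storage unit 2; 7 ft³ remain.
Put 49 ft³ in storage unit 3; 1 ft³ remain.
Put 43 ft³ in storage unit 4; 7 ft³ remain.
Put 7 ft³ in storage unit 4; 0 ft³ remain.
Put 39 ft³ in storage unit 5; 11 ft³ remain.
Put 5 ft³ in storage unit 5; 6 ft³ remain.
Put 28 ft³ in storage unit 6; 22 ft³ remain.
Put 39 ft³ in storage unit 7; 11 ft³ remain.
Put 20 ft³ in storage unit 8; 30 ft³ remain.
Put 25 ft³ in storage unit 8; 5 ft³ remain.
Put 36 ft³ in storage unit 9; 14 ft³ remain.
Put 22 ft³ in storage unit 10; 28 ft³ remain.
Put 7 ft³ in storage unit 10; 21 ft³ remain.
Final storage units: [17,19,10,4] [21,22] [49] [43,7] [39,5] [28] [39] [20,25] [36] [22,7].

10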